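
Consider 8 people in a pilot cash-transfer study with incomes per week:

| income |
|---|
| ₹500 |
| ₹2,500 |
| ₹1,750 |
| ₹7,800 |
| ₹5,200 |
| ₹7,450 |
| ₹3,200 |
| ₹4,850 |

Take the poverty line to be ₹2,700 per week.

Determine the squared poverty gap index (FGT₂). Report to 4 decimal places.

Poor units: ₹500, ₹1,750, ₹2,500 (q = 3 of N = 8).
Relative gaps: (2700−500)/2700 = 0.8148; (2700−1750)/2700 = 0.3519; (2700−2500)/2700 = 0.0741.
Squared: 0.6639; 0.1238; 0.0055.
Sum = 0.793210; P₂ = 0.793210 / 8 = 0.0992.

0.0992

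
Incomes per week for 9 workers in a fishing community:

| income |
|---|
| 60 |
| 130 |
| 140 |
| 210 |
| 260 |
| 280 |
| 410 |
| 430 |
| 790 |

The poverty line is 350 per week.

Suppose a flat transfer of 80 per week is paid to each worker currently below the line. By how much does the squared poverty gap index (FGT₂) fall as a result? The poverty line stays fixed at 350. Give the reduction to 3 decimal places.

Before: below the line — 60, 130, 140, 210, 260, 280; squared poverty gap index (FGT₂) = 0.18975.
After the 80 transfer: below the line — 140, 210, 220, 290, 340; squared poverty gap index (FGT₂) = 0.07646.
Reduction = 0.18975 − 0.07646 = 0.113.

0.113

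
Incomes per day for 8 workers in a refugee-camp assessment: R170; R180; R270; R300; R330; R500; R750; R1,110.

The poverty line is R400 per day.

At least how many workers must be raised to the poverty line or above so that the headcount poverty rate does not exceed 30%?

Currently q = 5 of N = 8 are below the line (H = 0.625).
A headcount ratio of at most 30% allows at most ⌊0.30 × 8⌋ = 2 poor workers.
So at least 5 − 2 = 3 must be lifted.

3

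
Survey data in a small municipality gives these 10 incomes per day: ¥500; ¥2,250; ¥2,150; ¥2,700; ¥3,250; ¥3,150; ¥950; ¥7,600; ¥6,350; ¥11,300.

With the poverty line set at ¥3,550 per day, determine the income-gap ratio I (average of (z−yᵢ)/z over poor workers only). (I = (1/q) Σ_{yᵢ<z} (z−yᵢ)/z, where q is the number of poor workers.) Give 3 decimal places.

0.398

Below z: ¥500, ¥950, ¥2,150, ¥2,250, ¥2,700, ¥3,150, ¥3,250 (q = 7 of N = 10).
Shortfall ratios (z−y)/z: 0.8592, 0.7324, 0.3944, 0.3662, 0.2394, 0.1127, 0.0845; sum = 2.788732.
The income-gap ratio divides by q (the poor only): 2.788732 / 7 = 0.398.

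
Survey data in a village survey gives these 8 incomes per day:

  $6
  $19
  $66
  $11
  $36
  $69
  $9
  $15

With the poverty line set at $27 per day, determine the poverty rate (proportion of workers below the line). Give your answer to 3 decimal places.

5 of the 8 workers have income below $27.
H = 5/8 = 0.625.

0.625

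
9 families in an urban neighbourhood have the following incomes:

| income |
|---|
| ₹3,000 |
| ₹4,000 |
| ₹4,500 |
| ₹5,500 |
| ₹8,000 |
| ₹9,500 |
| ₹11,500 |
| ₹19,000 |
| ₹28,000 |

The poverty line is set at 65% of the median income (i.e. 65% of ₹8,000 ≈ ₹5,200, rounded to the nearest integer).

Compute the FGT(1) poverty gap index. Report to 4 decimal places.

Poor units: ₹3,000, ₹4,000, ₹4,500 (q = 3 of N = 9).
Normalized shortfalls: (5200−3000)/5200 = 0.4231; (5200−4000)/5200 = 0.2308; (5200−4500)/5200 = 0.1346.
Sum of shortfalls = 0.788462; P₁ averages over all N: 0.788462 / 9 = 0.0876.

0.0876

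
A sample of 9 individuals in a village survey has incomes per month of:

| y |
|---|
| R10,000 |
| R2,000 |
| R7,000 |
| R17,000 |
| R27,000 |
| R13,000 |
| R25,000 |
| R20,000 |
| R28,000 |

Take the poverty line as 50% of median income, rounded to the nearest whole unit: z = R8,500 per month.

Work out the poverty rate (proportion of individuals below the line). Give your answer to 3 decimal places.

0.222

2 of the 9 individuals have income below R8,500.
H = 2/9 = 0.222.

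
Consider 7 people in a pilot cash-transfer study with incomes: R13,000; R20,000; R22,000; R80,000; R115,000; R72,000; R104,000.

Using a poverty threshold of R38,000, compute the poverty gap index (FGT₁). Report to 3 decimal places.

Poor units: R13,000, R20,000, R22,000 (q = 3 of N = 7).
Shortfall ratios: (38000−13000)/38000 = 0.6579; (38000−20000)/38000 = 0.4737; (38000−22000)/38000 = 0.4211.
Σ = 1.552632. Dividing by the full population N = 7 gives P₁ = 0.222.

0.222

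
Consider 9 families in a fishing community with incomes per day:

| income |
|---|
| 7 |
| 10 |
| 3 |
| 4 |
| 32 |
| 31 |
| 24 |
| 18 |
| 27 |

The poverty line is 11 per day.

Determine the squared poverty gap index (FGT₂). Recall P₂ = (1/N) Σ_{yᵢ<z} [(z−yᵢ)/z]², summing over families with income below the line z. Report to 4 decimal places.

Poor units: 3, 4, 7, 10 (q = 4 of N = 9).
Gap ratios (z−y)/z: (11−3)/11 = 0.7273; (11−4)/11 = 0.6364; (11−7)/11 = 0.3636; (11−10)/11 = 0.0909.
Squared: 0.5289; 0.4050; 0.1322; 0.0083.
Sum = 1.074380; P₂ = 1.074380 / 9 = 0.1194.

0.1194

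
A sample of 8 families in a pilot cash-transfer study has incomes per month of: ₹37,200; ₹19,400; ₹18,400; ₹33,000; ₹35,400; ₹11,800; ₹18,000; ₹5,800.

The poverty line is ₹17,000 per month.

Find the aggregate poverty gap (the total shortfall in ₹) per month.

₹16,400

Poor units: ₹5,800, ₹11,800 (q = 2 of N = 8).
Individual gaps: 17000−5800 = 11200; 17000−11800 = 5200.
Aggregate gap = ₹16,400.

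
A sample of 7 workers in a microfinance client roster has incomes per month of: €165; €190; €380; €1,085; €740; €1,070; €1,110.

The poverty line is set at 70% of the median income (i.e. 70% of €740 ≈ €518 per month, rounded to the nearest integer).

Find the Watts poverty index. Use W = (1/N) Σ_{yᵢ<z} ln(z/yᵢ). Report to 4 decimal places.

Below the line: €165, €190, €380 (q = 3 of N = 7).
Log shortfalls: ln(518/165) = 1.1440; ln(518/190) = 1.0030; ln(518/380) = 0.3098.
W = 2.456785 / 7 = 0.3510.

0.3510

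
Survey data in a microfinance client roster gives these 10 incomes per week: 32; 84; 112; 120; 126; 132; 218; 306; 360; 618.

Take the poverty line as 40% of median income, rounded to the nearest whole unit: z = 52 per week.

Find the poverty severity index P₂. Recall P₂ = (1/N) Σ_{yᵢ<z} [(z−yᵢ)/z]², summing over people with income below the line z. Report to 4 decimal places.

0.0148

Below z: 32 (q = 1 of N = 10).
Shortfall ratios: (52−32)/52 = 0.3846.
Squared: 0.1479.
Sum = 0.147929; P₂ = 0.147929 / 10 = 0.0148.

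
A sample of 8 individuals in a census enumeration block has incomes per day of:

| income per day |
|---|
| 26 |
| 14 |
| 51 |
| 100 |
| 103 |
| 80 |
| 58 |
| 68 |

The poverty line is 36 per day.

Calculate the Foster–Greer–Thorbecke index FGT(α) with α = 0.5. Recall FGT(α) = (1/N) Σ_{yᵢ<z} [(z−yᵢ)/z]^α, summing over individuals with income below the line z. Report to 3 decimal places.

Incomes under z: 14, 26 (q = 2 of N = 8).
Gap ratios (z−y)/z: (36−14)/36 = 0.6111; (36−26)/36 = 0.2778.
Raised to α = 0.5: 0.78174; 0.52705.
Sum = 1.308782; FGT(0.5) = 1.308782 / 8 = 0.164.

0.164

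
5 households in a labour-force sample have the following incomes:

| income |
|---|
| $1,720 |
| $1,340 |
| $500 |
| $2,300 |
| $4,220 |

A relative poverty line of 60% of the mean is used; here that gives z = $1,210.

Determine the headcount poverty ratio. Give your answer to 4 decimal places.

1 of the 5 households have income below $1,210.
H = 1/5 = 0.2000.

0.2000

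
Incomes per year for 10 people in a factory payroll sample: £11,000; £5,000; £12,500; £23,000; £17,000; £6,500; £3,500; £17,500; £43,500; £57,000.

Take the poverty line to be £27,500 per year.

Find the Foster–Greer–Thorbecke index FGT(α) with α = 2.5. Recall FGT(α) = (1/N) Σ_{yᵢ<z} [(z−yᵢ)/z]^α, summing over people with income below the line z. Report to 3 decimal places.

0.251

Below the line: £3,500, £5,000, £6,500, £11,000, £12,500, £17,000, £17,500, £23,000 (q = 8 of N = 10).
Relative gaps: (27500−3500)/27500 = 0.8727; (27500−5000)/27500 = 0.8182; (27500−6500)/27500 = 0.7636; (27500−11000)/27500 = 0.6000; (27500−12500)/27500 = 0.5455; (27500−17000)/27500 = 0.3818; (27500−17500)/27500 = 0.3636; (27500−23000)/27500 = 0.1636.
Raised to α = 2.5: 0.71154; 0.60551; 0.50958; 0.27885; 0.21973; 0.09008; 0.07974; 0.01083.
Sum = 2.505876; FGT(2.5) = 2.505876 / 10 = 0.251.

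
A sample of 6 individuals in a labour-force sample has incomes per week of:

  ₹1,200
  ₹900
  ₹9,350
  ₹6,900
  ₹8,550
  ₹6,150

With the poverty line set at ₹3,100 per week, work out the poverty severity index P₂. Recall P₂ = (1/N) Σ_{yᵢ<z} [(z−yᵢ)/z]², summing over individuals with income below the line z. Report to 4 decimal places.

Poor units: ₹900, ₹1,200 (q = 2 of N = 6).
Shortfall ratios: (3100−900)/3100 = 0.7097; (3100−1200)/3100 = 0.6129.
Squared: 0.5036; 0.3757.
Sum = 0.879292; P₂ = 0.879292 / 6 = 0.1465.

0.1465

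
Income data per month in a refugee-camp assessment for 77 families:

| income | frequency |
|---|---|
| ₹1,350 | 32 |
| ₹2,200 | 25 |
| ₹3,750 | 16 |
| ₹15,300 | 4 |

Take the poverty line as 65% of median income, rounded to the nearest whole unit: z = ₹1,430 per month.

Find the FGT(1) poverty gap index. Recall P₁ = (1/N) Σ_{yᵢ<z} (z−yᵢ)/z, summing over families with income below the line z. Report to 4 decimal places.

Below the line: 32×₹1,350 (q = 32 of N = 77).
Gap ratios (z−y)/z: (1430−1350)/1430 = 0.0559 (×32).
Σ = 1.790210. Dividing by the full population N = 77 gives P₁ = 0.0232.

0.0232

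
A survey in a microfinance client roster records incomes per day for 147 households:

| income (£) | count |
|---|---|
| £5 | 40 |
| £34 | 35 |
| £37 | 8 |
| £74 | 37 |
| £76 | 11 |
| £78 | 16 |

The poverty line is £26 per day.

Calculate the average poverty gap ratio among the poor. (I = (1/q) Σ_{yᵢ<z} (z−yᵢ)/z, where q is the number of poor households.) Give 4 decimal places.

0.8077

Incomes under z: 40×£5 (q = 40 of N = 147).
Relative gaps: 0.8077 (×40); sum = 32.307692.
I averages over the q = 40 poor units only: 32.307692 / 40 = 0.8077.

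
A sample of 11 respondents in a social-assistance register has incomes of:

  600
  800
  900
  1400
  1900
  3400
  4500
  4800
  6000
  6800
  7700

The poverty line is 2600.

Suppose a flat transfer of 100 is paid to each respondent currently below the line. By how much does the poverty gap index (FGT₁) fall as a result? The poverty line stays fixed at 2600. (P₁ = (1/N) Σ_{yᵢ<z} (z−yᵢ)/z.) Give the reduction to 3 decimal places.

0.017

Before: below the line — 600, 800, 900, 1400, 1900; poverty gap index (FGT₁) = 0.25874.
After the 100 transfer: below the line — 700, 900, 1000, 1500, 2000; poverty gap index (FGT₁) = 0.24126.
Reduction = 0.25874 − 0.24126 = 0.017.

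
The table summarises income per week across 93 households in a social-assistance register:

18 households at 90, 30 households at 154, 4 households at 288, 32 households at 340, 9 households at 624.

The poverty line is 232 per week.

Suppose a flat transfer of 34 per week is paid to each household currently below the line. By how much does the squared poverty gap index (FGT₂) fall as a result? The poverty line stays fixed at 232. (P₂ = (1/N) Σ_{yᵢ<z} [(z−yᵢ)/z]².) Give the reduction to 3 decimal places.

Before: below the line — 18×90, 30×154; squared poverty gap index (FGT₂) = 0.10897.
After the 34 transfer: below the line — 18×124, 30×188; squared poverty gap index (FGT₂) = 0.05355.
Reduction = 0.10897 − 0.05355 = 0.055.

0.055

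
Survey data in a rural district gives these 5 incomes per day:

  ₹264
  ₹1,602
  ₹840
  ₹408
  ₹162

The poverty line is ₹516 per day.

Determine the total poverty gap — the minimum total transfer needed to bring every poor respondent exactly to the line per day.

Poor units: ₹162, ₹264, ₹408 (q = 3 of N = 5).
Individual gaps: 516−162 = 354; 516−264 = 252; 516−408 = 108.
Aggregate gap = ₹714.

₹714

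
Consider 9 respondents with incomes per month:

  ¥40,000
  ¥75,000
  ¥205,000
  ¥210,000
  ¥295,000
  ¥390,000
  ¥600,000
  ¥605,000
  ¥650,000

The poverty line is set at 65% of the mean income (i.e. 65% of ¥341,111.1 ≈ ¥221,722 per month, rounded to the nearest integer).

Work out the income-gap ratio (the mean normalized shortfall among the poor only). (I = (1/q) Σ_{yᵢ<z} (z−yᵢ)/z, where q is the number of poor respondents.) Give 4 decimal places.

Below z: ¥40,000, ¥75,000, ¥205,000, ¥210,000 (q = 4 of N = 9).
Shortfall ratios (z−y)/z: 0.8196, 0.6617, 0.0754, 0.0529; sum = 1.609619.
The income-gap ratio divides by q (the poor only): 1.609619 / 4 = 0.4024.

0.4024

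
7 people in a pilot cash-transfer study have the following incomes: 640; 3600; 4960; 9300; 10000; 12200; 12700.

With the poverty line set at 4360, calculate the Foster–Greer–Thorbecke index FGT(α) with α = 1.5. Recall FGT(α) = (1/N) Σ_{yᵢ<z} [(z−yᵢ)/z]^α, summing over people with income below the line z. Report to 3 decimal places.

0.123

Below the line: 640, 3600 (q = 2 of N = 7).
Gap ratios (z−y)/z: (4360−640)/4360 = 0.8532; (4360−3600)/4360 = 0.1743.
Raised to α = 1.5: 0.78811; 0.07278.
Sum = 0.860882; FGT(1.5) = 0.860882 / 7 = 0.123.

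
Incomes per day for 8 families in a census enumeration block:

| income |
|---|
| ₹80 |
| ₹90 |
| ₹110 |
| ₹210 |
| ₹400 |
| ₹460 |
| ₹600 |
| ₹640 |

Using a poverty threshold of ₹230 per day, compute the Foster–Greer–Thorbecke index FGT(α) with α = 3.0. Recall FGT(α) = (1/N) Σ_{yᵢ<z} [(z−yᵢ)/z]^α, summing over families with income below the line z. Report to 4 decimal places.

Below the line: ₹80, ₹90, ₹110, ₹210 (q = 4 of N = 8).
Relative gaps: (230−80)/230 = 0.6522; (230−90)/230 = 0.6087; (230−110)/230 = 0.5217; (230−210)/230 = 0.0870.
Raised to α = 3.0: 0.27739; 0.22553; 0.14202; 0.00066.
Sum = 0.645599; FGT(3.0) = 0.645599 / 8 = 0.0807.

0.0807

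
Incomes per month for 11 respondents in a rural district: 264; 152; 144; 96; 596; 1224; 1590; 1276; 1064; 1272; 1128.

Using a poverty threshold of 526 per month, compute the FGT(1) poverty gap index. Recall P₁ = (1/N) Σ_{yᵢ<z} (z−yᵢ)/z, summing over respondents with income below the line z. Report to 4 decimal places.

0.2503

Below z: 96, 144, 152, 264 (q = 4 of N = 11).
Shortfall ratios: (526−96)/526 = 0.8175; (526−144)/526 = 0.7262; (526−152)/526 = 0.7110; (526−264)/526 = 0.4981.
Σ = 2.752852. Dividing by the full population N = 11 gives P₁ = 0.2503.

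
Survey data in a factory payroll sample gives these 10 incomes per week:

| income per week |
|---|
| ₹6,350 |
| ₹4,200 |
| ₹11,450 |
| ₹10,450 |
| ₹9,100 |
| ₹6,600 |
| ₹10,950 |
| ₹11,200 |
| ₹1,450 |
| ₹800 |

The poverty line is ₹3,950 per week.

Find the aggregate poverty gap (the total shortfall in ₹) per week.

₹5,650

Below the line: ₹800, ₹1,450 (q = 2 of N = 10).
Individual gaps: 3950−800 = 3150; 3950−1450 = 2500.
Aggregate gap = ₹5,650.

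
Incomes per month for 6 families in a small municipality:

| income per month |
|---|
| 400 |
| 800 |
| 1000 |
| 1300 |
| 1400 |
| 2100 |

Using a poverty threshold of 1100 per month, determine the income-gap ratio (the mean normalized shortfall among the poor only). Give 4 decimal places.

0.3333

Poor units: 400, 800, 1000 (q = 3 of N = 6).
Relative gaps: 0.6364, 0.2727, 0.0909; sum = 1.000000.
The income-gap ratio divides by q (the poor only): 1.000000 / 3 = 0.3333.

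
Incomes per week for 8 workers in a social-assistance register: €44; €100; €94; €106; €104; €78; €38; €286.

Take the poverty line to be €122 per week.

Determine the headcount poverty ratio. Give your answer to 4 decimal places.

7 of the 8 workers have income below €122.
H = 7/8 = 0.8750.

0.8750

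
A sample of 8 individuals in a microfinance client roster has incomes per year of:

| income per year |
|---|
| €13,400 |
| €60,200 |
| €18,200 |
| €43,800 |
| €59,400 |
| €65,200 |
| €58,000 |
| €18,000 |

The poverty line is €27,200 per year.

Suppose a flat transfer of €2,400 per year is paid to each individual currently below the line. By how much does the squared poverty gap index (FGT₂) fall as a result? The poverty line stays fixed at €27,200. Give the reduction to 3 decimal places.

Before: below the line — €13,400, €18,000, €18,200; squared poverty gap index (FGT₂) = 0.06016.
After the €2,400 transfer: below the line — €15,800, €20,400, €20,600; squared poverty gap index (FGT₂) = 0.03713.
Reduction = 0.06016 − 0.03713 = 0.023.

0.023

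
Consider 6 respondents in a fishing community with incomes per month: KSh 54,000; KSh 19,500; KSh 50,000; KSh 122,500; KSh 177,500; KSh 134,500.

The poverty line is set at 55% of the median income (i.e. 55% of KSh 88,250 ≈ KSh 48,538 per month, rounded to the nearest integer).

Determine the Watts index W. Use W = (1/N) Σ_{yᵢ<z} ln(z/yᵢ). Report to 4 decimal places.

0.1520

Below z: KSh 19,500 (q = 1 of N = 6).
ln(z/y) terms: ln(48538/19500) = 0.9119.
W = 0.911933 / 6 = 0.1520.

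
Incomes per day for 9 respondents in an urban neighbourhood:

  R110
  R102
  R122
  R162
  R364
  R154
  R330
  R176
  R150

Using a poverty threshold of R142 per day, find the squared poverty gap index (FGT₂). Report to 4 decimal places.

0.0167

Poor units: R102, R110, R122 (q = 3 of N = 9).
Normalized shortfalls: (142−102)/142 = 0.2817; (142−110)/142 = 0.2254; (142−122)/142 = 0.1408.
Squared: 0.0793; 0.0508; 0.0198.
Sum = 0.149970; P₂ = 0.149970 / 9 = 0.0167.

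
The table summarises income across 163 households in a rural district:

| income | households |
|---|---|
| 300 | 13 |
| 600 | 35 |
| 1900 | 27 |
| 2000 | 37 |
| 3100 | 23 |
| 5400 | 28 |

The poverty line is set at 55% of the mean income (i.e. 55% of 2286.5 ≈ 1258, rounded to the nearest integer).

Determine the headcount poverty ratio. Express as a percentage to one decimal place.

29.4%

48 of the 163 households have income below 1258.
H = 48/163 = 29.4%.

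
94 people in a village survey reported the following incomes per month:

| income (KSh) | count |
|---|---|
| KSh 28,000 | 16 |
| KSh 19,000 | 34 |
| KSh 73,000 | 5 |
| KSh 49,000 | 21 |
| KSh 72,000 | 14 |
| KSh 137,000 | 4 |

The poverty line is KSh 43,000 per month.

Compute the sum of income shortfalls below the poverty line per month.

KSh 1,056,000

Below the line: 34×KSh 19,000, 16×KSh 28,000 (q = 50 of N = 94).
Individual gaps: 34×(43000−19000) = 816000; 16×(43000−28000) = 240000.
Aggregate gap = KSh 1,056,000.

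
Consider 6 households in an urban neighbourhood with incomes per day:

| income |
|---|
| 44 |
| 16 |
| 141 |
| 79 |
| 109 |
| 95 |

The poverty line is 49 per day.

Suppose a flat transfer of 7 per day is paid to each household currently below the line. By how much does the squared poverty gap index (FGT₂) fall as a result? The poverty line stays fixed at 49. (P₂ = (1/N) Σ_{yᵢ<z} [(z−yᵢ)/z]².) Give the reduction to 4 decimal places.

Before: below the line — 16, 44; squared poverty gap index (FGT₂) = 0.077329.
After the 7 transfer: below the line — 23; squared poverty gap index (FGT₂) = 0.046925.
Reduction = 0.077329 − 0.046925 = 0.0304.

0.0304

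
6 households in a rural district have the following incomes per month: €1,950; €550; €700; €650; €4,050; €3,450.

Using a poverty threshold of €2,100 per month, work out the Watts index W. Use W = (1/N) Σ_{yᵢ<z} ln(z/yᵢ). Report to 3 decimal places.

Below z: €550, €650, €700, €1,950 (q = 4 of N = 6).
ln(z/y) terms: ln(2100/550) = 1.3398; ln(2100/650) = 1.1727; ln(2100/700) = 1.0986; ln(2100/1950) = 0.0741.
W = 3.685215 / 6 = 0.614.

0.614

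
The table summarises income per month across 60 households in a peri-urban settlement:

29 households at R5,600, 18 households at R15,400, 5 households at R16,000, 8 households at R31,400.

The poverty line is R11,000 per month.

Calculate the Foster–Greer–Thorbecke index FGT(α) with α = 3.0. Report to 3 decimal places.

Below z: 29×R5,600 (q = 29 of N = 60).
Relative gaps: (11000−5600)/11000 = 0.4909 (×29).
Raised to α = 3.0: 0.11831 (×29).
Sum = 3.430846; FGT(3.0) = 3.430846 / 60 = 0.057.

0.057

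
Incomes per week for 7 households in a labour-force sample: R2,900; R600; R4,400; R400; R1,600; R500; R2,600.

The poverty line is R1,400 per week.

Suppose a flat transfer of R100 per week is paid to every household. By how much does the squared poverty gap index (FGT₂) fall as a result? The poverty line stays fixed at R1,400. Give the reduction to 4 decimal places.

Before: below the line — R400, R500, R600; squared poverty gap index (FGT₂) = 0.178571.
After the R100 transfer: below the line — R500, R600, R700; squared poverty gap index (FGT₂) = 0.141399.
Reduction = 0.178571 − 0.141399 = 0.0372.

0.0372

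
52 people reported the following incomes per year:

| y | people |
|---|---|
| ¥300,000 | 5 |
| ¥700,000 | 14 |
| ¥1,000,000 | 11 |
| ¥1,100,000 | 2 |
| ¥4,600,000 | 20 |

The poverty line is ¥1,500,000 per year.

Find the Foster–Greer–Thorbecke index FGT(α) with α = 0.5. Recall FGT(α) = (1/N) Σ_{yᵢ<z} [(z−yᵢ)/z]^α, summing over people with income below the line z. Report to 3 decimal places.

Incomes under z: 5×¥300,000, 14×¥700,000, 11×¥1,000,000, 2×¥1,100,000 (q = 32 of N = 52).
Gap ratios (z−y)/z: (1500000−300000)/1500000 = 0.8000 (×5); (1500000−700000)/1500000 = 0.5333 (×14); (1500000−1000000)/1500000 = 0.3333 (×11); (1500000−1100000)/1500000 = 0.2667 (×2).
Raised to α = 0.5: 0.89443 (×5); 0.73030 (×14); 0.57735 (×11); 0.51640 (×2).
Sum = 22.079939; FGT(0.5) = 22.079939 / 52 = 0.425.

0.425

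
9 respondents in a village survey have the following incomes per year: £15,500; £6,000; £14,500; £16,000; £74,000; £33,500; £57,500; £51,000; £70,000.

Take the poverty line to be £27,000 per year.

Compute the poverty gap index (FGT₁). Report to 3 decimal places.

0.230

Below the line: £6,000, £14,500, £15,500, £16,000 (q = 4 of N = 9).
Gap ratios (z−y)/z: (27000−6000)/27000 = 0.7778; (27000−14500)/27000 = 0.4630; (27000−15500)/27000 = 0.4259; (27000−16000)/27000 = 0.4074.
Σ = 2.074074. Dividing by the full population N = 9 gives P₁ = 0.230.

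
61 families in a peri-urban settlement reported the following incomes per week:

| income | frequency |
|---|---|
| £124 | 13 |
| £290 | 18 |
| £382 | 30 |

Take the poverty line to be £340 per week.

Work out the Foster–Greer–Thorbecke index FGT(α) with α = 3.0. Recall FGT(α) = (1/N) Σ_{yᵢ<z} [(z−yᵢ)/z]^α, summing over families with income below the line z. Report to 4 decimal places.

Incomes under z: 13×£124, 18×£290 (q = 31 of N = 61).
Shortfall ratios: (340−124)/340 = 0.6353 (×13); (340−290)/340 = 0.1471 (×18).
Raised to α = 3.0: 0.25640 (×13); 0.00318 (×18).
Sum = 3.390496; FGT(3.0) = 3.390496 / 61 = 0.0556.

0.0556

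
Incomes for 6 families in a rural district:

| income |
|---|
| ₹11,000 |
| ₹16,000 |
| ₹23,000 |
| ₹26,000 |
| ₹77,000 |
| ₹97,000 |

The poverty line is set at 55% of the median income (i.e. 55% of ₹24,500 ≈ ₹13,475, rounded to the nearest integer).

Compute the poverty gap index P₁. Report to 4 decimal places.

0.0306

Incomes under z: ₹11,000 (q = 1 of N = 6).
Gap ratios (z−y)/z: (13475−11000)/13475 = 0.1837.
Sum of shortfalls = 0.183673; P₁ averages over all N: 0.183673 / 6 = 0.0306.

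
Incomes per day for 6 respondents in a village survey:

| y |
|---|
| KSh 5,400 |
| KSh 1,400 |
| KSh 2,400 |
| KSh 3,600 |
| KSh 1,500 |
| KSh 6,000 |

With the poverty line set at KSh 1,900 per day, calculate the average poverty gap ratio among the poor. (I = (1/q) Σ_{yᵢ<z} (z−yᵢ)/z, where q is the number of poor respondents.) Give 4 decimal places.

Poor units: KSh 1,400, KSh 1,500 (q = 2 of N = 6).
Relative gaps: 0.2632, 0.2105; sum = 0.473684.
The income-gap ratio divides by q (the poor only): 0.473684 / 2 = 0.2368.

0.2368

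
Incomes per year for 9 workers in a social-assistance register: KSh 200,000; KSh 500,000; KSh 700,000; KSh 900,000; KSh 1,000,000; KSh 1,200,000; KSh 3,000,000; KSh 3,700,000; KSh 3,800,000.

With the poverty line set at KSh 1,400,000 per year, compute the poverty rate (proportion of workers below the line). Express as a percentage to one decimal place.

6 of the 9 workers have income below KSh 1,400,000.
H = 6/9 = 66.7%.

66.7%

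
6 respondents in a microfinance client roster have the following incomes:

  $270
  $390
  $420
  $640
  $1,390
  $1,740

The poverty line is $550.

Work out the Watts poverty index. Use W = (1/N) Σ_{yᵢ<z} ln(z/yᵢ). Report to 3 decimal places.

Below the line: $270, $390, $420 (q = 3 of N = 6).
ln(z/y) terms: ln(550/270) = 0.7115; ln(550/390) = 0.3438; ln(550/420) = 0.2697.
W = 1.324931 / 6 = 0.221.

0.221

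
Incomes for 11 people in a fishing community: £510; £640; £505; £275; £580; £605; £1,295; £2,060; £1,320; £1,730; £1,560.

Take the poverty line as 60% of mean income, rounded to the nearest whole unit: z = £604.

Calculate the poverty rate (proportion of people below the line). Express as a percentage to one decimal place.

4 of the 11 people have income below £604.
H = 4/11 = 36.4%.

36.4%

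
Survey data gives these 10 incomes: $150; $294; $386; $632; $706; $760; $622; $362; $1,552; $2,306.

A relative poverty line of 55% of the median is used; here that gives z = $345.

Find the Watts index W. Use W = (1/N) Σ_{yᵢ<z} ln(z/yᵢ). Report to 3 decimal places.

Incomes under z: $150, $294 (q = 2 of N = 10).
Log gaps: ln(345/150) = 0.8329; ln(345/294) = 0.1600.
W = 0.992874 / 10 = 0.099.

0.099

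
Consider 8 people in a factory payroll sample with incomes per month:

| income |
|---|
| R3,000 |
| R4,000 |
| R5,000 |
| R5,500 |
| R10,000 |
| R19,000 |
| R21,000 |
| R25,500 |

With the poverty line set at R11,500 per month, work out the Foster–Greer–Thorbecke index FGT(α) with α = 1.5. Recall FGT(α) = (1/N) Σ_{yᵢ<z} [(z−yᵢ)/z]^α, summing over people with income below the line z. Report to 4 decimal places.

0.2514

Poor units: R3,000, R4,000, R5,000, R5,500, R10,000 (q = 5 of N = 8).
Gap ratios (z−y)/z: (11500−3000)/11500 = 0.7391; (11500−4000)/11500 = 0.6522; (11500−5000)/11500 = 0.5652; (11500−5500)/11500 = 0.5217; (11500−10000)/11500 = 0.1304.
Raised to α = 1.5: 0.63545; 0.52668; 0.42494; 0.37686; 0.04711.
Sum = 2.011032; FGT(1.5) = 2.011032 / 8 = 0.2514.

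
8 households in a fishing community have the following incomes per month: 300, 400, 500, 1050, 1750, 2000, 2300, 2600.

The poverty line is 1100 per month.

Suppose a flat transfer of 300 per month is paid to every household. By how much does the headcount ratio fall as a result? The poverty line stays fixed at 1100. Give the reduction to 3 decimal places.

0.125

Before: below the line — 300, 400, 500, 1050; headcount ratio = 0.50000.
After the 300 transfer: below the line — 600, 700, 800; headcount ratio = 0.37500.
Reduction = 0.50000 − 0.37500 = 0.125.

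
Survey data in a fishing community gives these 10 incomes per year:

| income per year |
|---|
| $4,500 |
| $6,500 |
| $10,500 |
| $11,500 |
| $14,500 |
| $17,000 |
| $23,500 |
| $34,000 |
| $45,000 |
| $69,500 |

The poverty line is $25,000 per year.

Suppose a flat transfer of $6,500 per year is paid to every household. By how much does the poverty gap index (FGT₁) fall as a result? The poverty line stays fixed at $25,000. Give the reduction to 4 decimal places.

0.1620

Before: below the line — $4,500, $6,500, $10,500, $11,500, $14,500, $17,000, $23,500; poverty gap index (FGT₁) = 0.348000.
After the $6,500 transfer: below the line — $11,000, $13,000, $17,000, $18,000, $21,000, $23,500; poverty gap index (FGT₁) = 0.186000.
Reduction = 0.348000 − 0.186000 = 0.1620.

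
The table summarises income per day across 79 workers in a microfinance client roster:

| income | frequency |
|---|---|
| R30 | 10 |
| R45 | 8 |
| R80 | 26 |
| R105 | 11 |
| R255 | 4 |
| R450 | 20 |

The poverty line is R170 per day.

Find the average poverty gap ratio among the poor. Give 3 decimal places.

0.583

Below the line: 10×R30, 8×R45, 26×R80, 11×R105 (q = 55 of N = 79).
Relative gaps: 0.8235 (×10), 0.7353 (×8), 0.5294 (×26), 0.3824 (×11); sum = 32.088235.
I averages over the q = 55 poor units only: 32.088235 / 55 = 0.583.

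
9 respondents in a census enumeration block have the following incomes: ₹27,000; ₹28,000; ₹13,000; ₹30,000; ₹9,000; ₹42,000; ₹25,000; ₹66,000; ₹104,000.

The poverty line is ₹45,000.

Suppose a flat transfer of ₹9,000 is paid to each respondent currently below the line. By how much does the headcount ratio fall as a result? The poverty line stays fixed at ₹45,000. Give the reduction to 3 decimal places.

0.111

Before: below the line — ₹9,000, ₹13,000, ₹25,000, ₹27,000, ₹28,000, ₹30,000, ₹42,000; headcount ratio = 0.77778.
After the ₹9,000 transfer: below the line — ₹18,000, ₹22,000, ₹34,000, ₹36,000, ₹37,000, ₹39,000; headcount ratio = 0.66667.
Reduction = 0.77778 − 0.66667 = 0.111.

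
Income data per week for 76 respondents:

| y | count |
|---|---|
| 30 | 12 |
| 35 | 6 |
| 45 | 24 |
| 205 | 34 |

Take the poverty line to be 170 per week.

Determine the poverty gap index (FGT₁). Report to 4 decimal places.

Below z: 12×30, 6×35, 24×45 (q = 42 of N = 76).
Gap ratios (z−y)/z: (170−30)/170 = 0.8235 (×12); (170−35)/170 = 0.7941 (×6); (170−45)/170 = 0.7353 (×24).
Sum of shortfalls = 32.294118; P₁ averages over all N: 32.294118 / 76 = 0.4249.

0.4249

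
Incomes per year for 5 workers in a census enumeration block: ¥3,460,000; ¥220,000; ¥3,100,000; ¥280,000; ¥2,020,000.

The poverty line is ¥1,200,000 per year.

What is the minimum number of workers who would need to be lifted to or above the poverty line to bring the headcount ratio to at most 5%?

Currently q = 2 of N = 5 are below the line (H = 0.400).
A headcount ratio of at most 5% allows at most ⌊0.05 × 5⌋ = 0 poor workers.
So at least 2 − 0 = 2 must be lifted.

2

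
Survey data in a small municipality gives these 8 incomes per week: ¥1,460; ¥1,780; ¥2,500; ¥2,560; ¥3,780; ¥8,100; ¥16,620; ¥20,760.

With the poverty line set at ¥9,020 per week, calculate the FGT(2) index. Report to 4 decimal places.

0.3413

Below z: ¥1,460, ¥1,780, ¥2,500, ¥2,560, ¥3,780, ¥8,100 (q = 6 of N = 8).
Relative gaps: (9020−1460)/9020 = 0.8381; (9020−1780)/9020 = 0.8027; (9020−2500)/9020 = 0.7228; (9020−2560)/9020 = 0.7162; (9020−3780)/9020 = 0.5809; (9020−8100)/9020 = 0.1020.
Squared: 0.7025; 0.6443; 0.5225; 0.5129; 0.3375; 0.0104.
Sum = 2.730041; P₂ = 2.730041 / 8 = 0.3413.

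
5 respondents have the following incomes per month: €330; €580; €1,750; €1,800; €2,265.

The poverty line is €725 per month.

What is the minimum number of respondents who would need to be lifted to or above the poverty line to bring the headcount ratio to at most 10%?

2

Currently q = 2 of N = 5 are below the line (H = 0.400).
A headcount ratio of at most 10% allows at most ⌊0.10 × 5⌋ = 0 poor respondents.
So at least 2 − 0 = 2 must be lifted.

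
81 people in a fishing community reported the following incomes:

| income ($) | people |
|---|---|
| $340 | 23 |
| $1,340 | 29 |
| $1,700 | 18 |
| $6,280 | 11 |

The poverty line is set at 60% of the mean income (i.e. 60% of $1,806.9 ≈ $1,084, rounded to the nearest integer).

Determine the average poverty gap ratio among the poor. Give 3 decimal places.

Below z: 23×$340 (q = 23 of N = 81).
Shortfall ratios (z−y)/z: 0.6863 (×23); sum = 15.785978.
The income-gap ratio divides by q (the poor only): 15.785978 / 23 = 0.686.

0.686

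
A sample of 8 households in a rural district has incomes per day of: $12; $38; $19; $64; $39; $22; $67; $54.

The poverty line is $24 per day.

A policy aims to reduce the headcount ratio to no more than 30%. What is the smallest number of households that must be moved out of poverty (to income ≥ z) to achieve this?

3 of the 8 households are poor, so H = 3/8 = 0.375.
A headcount ratio of at most 30% allows at most ⌊0.30 × 8⌋ = 2 poor households.
So at least 3 − 2 = 1 must be lifted.

1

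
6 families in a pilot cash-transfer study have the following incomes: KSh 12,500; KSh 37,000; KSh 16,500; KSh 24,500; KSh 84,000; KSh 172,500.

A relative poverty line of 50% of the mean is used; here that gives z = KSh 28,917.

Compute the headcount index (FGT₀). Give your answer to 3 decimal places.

0.500

3 of the 6 families have income below KSh 28,917.
H = 3/6 = 0.500.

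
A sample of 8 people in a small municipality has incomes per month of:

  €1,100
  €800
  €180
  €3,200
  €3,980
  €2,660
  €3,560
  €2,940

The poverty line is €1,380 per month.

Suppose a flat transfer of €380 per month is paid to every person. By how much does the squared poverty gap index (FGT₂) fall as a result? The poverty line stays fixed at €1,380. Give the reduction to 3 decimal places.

0.075

Before: below the line — €180, €800, €1,100; squared poverty gap index (FGT₂) = 0.12174.
After the €380 transfer: below the line — €560, €1,180; squared poverty gap index (FGT₂) = 0.04676.
Reduction = 0.12174 − 0.04676 = 0.075.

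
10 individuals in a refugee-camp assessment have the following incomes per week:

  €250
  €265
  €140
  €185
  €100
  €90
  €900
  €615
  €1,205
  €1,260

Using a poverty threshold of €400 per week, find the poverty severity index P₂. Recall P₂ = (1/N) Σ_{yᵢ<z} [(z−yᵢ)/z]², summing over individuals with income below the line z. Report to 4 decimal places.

Below the line: €90, €100, €140, €185, €250, €265 (q = 6 of N = 10).
Relative gaps: (400−90)/400 = 0.7750; (400−100)/400 = 0.7500; (400−140)/400 = 0.6500; (400−185)/400 = 0.5375; (400−250)/400 = 0.3750; (400−265)/400 = 0.3375.
Squared: 0.6006; 0.5625; 0.4225; 0.2889; 0.1406; 0.1139.
Sum = 2.129063; P₂ = 2.129063 / 10 = 0.2129.

0.2129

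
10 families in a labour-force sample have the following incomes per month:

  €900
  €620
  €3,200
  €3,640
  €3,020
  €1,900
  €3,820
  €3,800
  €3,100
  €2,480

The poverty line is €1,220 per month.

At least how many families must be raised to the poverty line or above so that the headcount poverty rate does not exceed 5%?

2

2 of the 10 families are poor, so H = 2/10 = 0.200.
A headcount ratio of at most 5% allows at most ⌊0.05 × 10⌋ = 0 poor families.
So at least 2 − 0 = 2 must be lifted.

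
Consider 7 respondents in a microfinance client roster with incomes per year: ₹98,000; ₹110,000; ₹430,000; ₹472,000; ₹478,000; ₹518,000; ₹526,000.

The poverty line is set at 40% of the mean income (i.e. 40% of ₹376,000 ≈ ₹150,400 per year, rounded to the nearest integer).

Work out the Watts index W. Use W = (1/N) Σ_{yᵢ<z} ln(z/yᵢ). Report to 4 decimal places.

Poor units: ₹98,000, ₹110,000 (q = 2 of N = 7).
ln(z/y) terms: ln(150400/98000) = 0.4283; ln(150400/110000) = 0.3128.
W = 0.741149 / 7 = 0.1059.

0.1059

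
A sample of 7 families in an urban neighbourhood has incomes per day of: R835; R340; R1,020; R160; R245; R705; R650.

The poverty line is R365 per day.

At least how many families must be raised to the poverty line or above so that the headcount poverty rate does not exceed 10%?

3 of the 7 families are poor, so H = 3/7 = 0.429.
A headcount ratio of at most 10% allows at most ⌊0.10 × 7⌋ = 0 poor families.
So at least 3 − 0 = 3 must be lifted.

3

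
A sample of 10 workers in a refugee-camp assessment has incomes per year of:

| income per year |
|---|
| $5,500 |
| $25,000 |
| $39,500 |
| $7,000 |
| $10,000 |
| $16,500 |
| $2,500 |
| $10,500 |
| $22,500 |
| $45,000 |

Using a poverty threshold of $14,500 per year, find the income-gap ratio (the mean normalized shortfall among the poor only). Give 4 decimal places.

Below z: $2,500, $5,500, $7,000, $10,000, $10,500 (q = 5 of N = 10).
Shortfall ratios (z−y)/z: 0.8276, 0.6207, 0.5172, 0.3103, 0.2759; sum = 2.551724.
I averages over the q = 5 poor units only: 2.551724 / 5 = 0.5103.

0.5103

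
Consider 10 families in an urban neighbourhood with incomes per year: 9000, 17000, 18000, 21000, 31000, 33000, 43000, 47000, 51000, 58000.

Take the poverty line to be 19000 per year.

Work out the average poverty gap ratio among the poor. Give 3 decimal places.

0.228

Incomes under z: 9000, 17000, 18000 (q = 3 of N = 10).
Shortfall ratios (z−y)/z: 0.5263, 0.1053, 0.0526; sum = 0.684211.
I averages over the q = 3 poor units only: 0.684211 / 3 = 0.228.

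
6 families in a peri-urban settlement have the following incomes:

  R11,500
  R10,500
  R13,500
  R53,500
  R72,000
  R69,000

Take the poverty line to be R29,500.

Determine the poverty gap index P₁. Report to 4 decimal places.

Incomes under z: R10,500, R11,500, R13,500 (q = 3 of N = 6).
Normalized shortfalls: (29500−10500)/29500 = 0.6441; (29500−11500)/29500 = 0.6102; (29500−13500)/29500 = 0.5424.
Sum of shortfalls = 1.796610; P₁ averages over all N: 1.796610 / 6 = 0.2994.

0.2994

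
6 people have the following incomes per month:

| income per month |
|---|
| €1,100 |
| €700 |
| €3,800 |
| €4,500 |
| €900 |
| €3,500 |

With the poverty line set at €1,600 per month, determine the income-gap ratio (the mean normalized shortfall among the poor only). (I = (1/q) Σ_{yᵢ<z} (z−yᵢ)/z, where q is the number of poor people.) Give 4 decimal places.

0.4375

Below z: €700, €900, €1,100 (q = 3 of N = 6).
Shortfall ratios (z−y)/z: 0.5625, 0.4375, 0.3125; sum = 1.312500.
The income-gap ratio divides by q (the poor only): 1.312500 / 3 = 0.4375.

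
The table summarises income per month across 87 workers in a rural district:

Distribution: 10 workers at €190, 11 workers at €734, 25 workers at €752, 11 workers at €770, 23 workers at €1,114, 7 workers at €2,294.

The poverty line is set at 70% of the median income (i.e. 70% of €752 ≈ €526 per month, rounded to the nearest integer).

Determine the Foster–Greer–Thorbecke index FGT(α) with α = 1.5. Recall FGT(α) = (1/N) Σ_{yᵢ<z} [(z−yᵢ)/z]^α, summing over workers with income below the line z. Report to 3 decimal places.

0.059

Below the line: 10×€190 (q = 10 of N = 87).
Relative gaps: (526−190)/526 = 0.6388 (×10).
Raised to α = 1.5: 0.51054 (×10).
Sum = 5.105406; FGT(1.5) = 5.105406 / 87 = 0.059.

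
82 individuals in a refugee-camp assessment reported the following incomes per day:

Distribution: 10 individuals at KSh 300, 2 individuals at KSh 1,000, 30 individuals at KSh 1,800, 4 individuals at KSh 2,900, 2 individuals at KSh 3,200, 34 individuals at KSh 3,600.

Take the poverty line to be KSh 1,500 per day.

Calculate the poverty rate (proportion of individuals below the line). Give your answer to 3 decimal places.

12 of the 82 individuals have income below KSh 1,500.
H = 12/82 = 0.146.

0.146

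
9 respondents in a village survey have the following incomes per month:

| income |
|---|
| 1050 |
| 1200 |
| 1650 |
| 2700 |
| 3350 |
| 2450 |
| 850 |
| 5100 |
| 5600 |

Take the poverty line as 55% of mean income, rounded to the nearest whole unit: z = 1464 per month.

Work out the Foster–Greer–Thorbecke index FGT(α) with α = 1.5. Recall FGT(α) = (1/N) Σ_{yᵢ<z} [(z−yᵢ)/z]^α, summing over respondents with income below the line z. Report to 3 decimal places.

0.055

Below z: 850, 1050, 1200 (q = 3 of N = 9).
Shortfall ratios: (1464−850)/1464 = 0.4194; (1464−1050)/1464 = 0.2828; (1464−1200)/1464 = 0.1803.
Raised to α = 1.5: 0.27161; 0.15038; 0.07658.
Sum = 0.498563; FGT(1.5) = 0.498563 / 9 = 0.055.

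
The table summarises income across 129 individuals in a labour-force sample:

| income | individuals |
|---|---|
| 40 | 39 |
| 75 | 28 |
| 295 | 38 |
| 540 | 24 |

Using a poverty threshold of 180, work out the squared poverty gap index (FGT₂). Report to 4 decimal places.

Below the line: 39×40, 28×75 (q = 67 of N = 129).
Shortfall ratios: (180−40)/180 = 0.7778 (×39); (180−75)/180 = 0.5833 (×28).
Squared: 0.6049 (×39); 0.3403 (×28).
Sum = 33.120370; P₂ = 33.120370 / 129 = 0.2567.

0.2567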